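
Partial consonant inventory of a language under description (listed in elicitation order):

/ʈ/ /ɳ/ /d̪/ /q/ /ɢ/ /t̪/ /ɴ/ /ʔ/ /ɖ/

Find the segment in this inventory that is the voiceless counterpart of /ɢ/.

/q/

/ɢ/ is a voiced uvular stop.
The voiceless counterpart is a voiceless uvular stop — in this inventory, /q/.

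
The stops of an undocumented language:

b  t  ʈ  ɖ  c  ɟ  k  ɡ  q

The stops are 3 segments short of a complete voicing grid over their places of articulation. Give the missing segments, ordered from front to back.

Voiceless: /t/ (alveolar), /ʈ/ (retroflex), /c/ (palatal), /k/ (velar), /q/ (uvular).
Voiced: /b/ (bilabial), /ɖ/ (retroflex), /ɟ/ (palatal), /ɡ/ (velar).
Gaps, from front to back: bilabial lacks voiceless (/p/); alveolar lacks voiced (/d/); uvular lacks voiced (/ɢ/).

/p/, /d/, /ɢ/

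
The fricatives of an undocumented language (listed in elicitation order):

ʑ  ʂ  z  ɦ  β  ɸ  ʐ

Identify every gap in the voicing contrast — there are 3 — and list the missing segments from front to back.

place of articulation  voiceless  voiced  
bilabial          ɸ         β       
alveolar          —         z       
retroflex         ʂ         ʐ       
alveolo-palatal   —         ʑ       
glottal           —         ɦ       
Gaps, from front to back: alveolar lacks voiceless (/s/); alveolo-palatal lacks voiceless (/ɕ/); glottal lacks voiceless (/h/).

/s/, /ɕ/, /h/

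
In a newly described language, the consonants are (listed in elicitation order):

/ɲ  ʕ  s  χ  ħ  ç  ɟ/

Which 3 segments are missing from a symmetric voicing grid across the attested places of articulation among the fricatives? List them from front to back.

/z/, /ʝ/, /ʁ/

alveolar: voiceless /s/, voiced —.
palatal: voiceless /ç/, voiced —.
uvular: voiceless /χ/, voiced —.
pharyngeal: voiceless /ħ/, voiced /ʕ/.
Gaps, from front to back: alveolar lacks voiced (/z/); palatal lacks voiced (/ʝ/); uvular lacks voiced (/ʁ/).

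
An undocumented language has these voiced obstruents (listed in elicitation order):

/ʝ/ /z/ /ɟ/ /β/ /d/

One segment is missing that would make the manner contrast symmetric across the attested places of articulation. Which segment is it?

/b/

bilabial: stop —, fricative /β/.
alveolar: stop /d/, fricative /z/.
palatal: stop /ɟ/, fricative /ʝ/.
The bilabial row has no stop member, so the gap is the bilabial stop /b/.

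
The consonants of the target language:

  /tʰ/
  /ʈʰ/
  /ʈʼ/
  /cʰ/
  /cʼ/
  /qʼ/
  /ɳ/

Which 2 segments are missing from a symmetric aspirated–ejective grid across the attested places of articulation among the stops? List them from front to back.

place of articulation  aspirated  ejective
alveolar          tʰ        —       
retroflex         ʈʰ        ʈʼ      
palatal           cʰ        cʼ      
uvular            —         qʼ      
Gaps, from front to back: alveolar lacks ejective (/tʼ/); uvular lacks aspirated (/qʰ/).

/tʼ/, /qʰ/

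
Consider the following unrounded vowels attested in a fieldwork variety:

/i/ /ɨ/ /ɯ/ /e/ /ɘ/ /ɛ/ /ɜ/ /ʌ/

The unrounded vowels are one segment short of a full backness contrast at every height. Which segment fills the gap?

high: front /i/, central /ɨ/, back /ɯ/.
high-mid: front /e/, central /ɘ/, back —.
low-mid: front /ɛ/, central /ɜ/, back /ʌ/.
The high-mid row has no back member, so the gap is the high-mid back unrounded vowel /ɤ/.

/ɤ/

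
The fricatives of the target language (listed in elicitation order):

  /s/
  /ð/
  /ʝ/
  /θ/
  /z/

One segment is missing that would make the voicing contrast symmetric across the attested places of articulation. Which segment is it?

/ç/

Voiceless: /θ/ (dental), /s/ (alveolar).
Voiced: /ð/ (dental), /z/ (alveolar), /ʝ/ (palatal).
The palatal row has no voiceless member, so the gap is the voiceless palatal fricative /ç/.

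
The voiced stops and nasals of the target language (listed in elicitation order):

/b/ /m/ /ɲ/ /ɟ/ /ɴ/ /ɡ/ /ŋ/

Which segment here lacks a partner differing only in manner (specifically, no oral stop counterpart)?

/ɴ/

Bilabial: /b/ ~ /m/
Palatal: /ɟ/ ~ /ɲ/
Velar: /ɡ/ ~ /ŋ/
Uvular: only /ɴ/ (nasal); no oral stop partner.
So /ɴ/ is the unpaired segment.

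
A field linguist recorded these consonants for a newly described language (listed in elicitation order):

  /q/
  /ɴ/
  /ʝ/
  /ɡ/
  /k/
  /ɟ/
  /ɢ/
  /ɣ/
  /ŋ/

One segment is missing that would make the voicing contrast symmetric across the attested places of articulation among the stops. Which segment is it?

palatal: voiceless —, voiced /ɟ/.
velar: voiceless /k/, voiced /ɡ/.
uvular: voiceless /q/, voiced /ɢ/.
The palatal row has no voiceless member, so the gap is the voiceless palatal stop /c/.

/c/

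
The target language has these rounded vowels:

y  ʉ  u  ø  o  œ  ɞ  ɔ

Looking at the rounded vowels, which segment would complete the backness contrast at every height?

/ɵ/

high: front /y/, central /ʉ/, back /u/.
high-mid: front /ø/, central —, back /o/.
low-mid: front /œ/, central /ɞ/, back /ɔ/.
The high-mid row has no central member, so the gap is the high-mid central rounded vowel /ɵ/.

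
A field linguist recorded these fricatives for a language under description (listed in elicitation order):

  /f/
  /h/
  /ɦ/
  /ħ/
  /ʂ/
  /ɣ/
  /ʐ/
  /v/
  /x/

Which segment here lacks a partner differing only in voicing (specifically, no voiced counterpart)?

/ħ/

Labiodental: /f/ ~ /v/
Retroflex: /ʂ/ ~ /ʐ/
Velar: /x/ ~ /ɣ/
Glottal: /h/ ~ /ɦ/
Pharyngeal: only /ħ/ (voiceless); no voiced partner.
So /ħ/ is the unpaired segment.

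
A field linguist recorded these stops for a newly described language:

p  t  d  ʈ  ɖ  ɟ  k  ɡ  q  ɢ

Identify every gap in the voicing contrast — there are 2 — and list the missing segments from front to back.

/b/, /c/

Voiceless: /p/ (bilabial), /t/ (alveolar), /ʈ/ (retroflex), /k/ (velar), /q/ (uvular).
Voiced: /d/ (alveolar), /ɖ/ (retroflex), /ɟ/ (palatal), /ɡ/ (velar), /ɢ/ (uvular).
Gaps, from front to back: bilabial lacks voiced (/b/); palatal lacks voiceless (/c/).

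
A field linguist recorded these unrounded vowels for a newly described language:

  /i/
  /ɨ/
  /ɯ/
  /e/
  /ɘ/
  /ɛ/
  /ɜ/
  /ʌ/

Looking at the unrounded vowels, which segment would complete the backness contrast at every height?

Front: /i/ (high), /e/ (high-mid), /ɛ/ (low-mid).
Central: /ɨ/ (high), /ɘ/ (high-mid), /ɜ/ (low-mid).
Back: /ɯ/ (high), /ʌ/ (low-mid).
The high-mid row has no back member, so the gap is the high-mid back unrounded vowel /ɤ/.

/ɤ/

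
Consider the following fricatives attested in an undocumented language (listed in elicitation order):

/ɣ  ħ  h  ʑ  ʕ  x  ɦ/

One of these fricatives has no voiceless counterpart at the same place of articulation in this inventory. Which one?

/ʑ/

Velar: /x/ ~ /ɣ/
Pharyngeal: /ħ/ ~ /ʕ/
Glottal: /h/ ~ /ɦ/
Alveolo-palatal: only /ʑ/ (voiced); no voiceless partner.
So /ʑ/ is the unpaired segment.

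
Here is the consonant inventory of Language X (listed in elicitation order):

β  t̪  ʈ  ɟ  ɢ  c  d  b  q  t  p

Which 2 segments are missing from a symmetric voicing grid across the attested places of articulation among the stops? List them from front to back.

/d̪/, /ɖ/

Voiceless: /p/ (bilabial), /t̪/ (dental), /t/ (alveolar), /ʈ/ (retroflex), /c/ (palatal), /q/ (uvular).
Voiced: /b/ (bilabial), /d/ (alveolar), /ɟ/ (palatal), /ɢ/ (uvular).
Gaps, from front to back: dental lacks voiced (/d̪/); retroflex lacks voiced (/ɖ/).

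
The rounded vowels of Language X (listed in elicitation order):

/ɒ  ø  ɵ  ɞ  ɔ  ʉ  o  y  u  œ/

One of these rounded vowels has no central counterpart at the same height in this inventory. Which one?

High: /y/ ~ /ʉ/ ~ /u/
High-mid: /ø/ ~ /ɵ/ ~ /o/
Low-mid: /œ/ ~ /ɞ/ ~ /ɔ/
Low: only /ɒ/ (back); no central partner.
So /ɒ/ is the unpaired segment.

/ɒ/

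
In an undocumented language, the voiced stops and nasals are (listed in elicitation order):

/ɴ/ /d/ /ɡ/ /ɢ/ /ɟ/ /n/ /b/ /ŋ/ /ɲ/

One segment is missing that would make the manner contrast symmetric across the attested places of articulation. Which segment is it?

place of articulation  oral stop  nasal   
bilabial          b         —       
alveolar          d         n       
palatal           ɟ         ɲ       
velar             ɡ         ŋ       
uvular            ɢ         ɴ       
The bilabial row has no nasal member, so the gap is the bilabial nasal /m/.

/m/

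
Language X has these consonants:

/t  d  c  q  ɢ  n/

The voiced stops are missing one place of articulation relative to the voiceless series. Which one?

Voiceless: /t/ (alveolar), /c/ (palatal), /q/ (uvular).
Voiced: /d/ (alveolar), /ɢ/ (uvular).
Every place of articulation has a voiced member except palatal, where /ɟ/ would be expected.

palatal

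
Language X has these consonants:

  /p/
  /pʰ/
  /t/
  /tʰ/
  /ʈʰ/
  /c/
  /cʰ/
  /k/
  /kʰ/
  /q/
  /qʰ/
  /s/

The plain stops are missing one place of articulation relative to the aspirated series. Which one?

Plain: /p/ (bilabial), /t/ (alveolar), /c/ (palatal), /k/ (velar), /q/ (uvular).
Aspirated: /pʰ/ (bilabial), /tʰ/ (alveolar), /ʈʰ/ (retroflex), /cʰ/ (palatal), /kʰ/ (velar), /qʰ/ (uvular).
Every place of articulation has a plain member except retroflex, where /ʈ/ would be expected.

retroflex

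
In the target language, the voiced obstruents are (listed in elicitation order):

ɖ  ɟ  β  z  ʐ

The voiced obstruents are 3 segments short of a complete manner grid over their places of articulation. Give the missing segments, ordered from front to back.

/b/, /d/, /ʝ/

place of articulation  stop      fricative
bilabial          —         β       
alveolar          —         z       
retroflex         ɖ         ʐ       
palatal           ɟ         —       
Gaps, from front to back: bilabial lacks stop (/b/); alveolar lacks stop (/d/); palatal lacks fricative (/ʝ/).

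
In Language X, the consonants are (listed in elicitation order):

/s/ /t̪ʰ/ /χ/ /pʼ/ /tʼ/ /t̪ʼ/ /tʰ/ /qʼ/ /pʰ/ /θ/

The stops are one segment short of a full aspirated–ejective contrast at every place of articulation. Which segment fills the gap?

/qʰ/

bilabial: aspirated /pʰ/, ejective /pʼ/.
dental: aspirated /t̪ʰ/, ejective /t̪ʼ/.
alveolar: aspirated /tʰ/, ejective /tʼ/.
uvular: aspirated —, ejective /qʼ/.
The uvular row has no aspirated member, so the gap is the aspirated uvular stop /qʰ/.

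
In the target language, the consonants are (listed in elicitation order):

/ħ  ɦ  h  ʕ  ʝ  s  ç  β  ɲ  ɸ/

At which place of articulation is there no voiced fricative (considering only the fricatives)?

alveolar

bilabial: voiceless /ɸ/, voiced /β/.
alveolar: voiceless /s/, voiced —.
palatal: voiceless /ç/, voiced /ʝ/.
pharyngeal: voiceless /ħ/, voiced /ʕ/.
glottal: voiceless /h/, voiced /ɦ/.
Every place of articulation has a voiced member except alveolar, where /z/ would be expected.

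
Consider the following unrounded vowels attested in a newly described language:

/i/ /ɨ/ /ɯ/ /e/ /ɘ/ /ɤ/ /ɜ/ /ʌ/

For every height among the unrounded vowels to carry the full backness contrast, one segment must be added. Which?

/ɛ/

Front: /i/ (high), /e/ (high-mid).
Central: /ɨ/ (high), /ɘ/ (high-mid), /ɜ/ (low-mid).
Back: /ɯ/ (high), /ɤ/ (high-mid), /ʌ/ (low-mid).
The low-mid row has no front member, so the gap is the low-mid front unrounded vowel /ɛ/.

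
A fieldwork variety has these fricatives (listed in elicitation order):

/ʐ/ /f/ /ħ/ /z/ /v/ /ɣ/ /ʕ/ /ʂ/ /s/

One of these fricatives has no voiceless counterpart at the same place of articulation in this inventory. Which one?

/ɣ/

Labiodental: /f/ ~ /v/
Alveolar: /s/ ~ /z/
Retroflex: /ʂ/ ~ /ʐ/
Pharyngeal: /ħ/ ~ /ʕ/
Velar: only /ɣ/ (voiced); no voiceless partner.
So /ɣ/ is the unpaired segment.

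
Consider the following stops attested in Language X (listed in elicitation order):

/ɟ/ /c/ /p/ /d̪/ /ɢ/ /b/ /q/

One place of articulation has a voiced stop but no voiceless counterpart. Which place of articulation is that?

dental

place of articulation  voiceless  voiced  
bilabial          p         b       
dental            —         d̪      
palatal           c         ɟ       
uvular            q         ɢ       
Every place of articulation has a voiceless member except dental, where /t̪/ would be expected.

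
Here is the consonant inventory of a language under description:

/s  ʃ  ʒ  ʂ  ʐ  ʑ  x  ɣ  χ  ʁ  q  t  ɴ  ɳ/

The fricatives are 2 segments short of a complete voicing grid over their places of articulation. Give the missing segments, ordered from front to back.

/z/, /ɕ/

Voiceless: /s/ (alveolar), /ʃ/ (postalveolar), /ʂ/ (retroflex), /x/ (velar), /χ/ (uvular).
Voiced: /ʒ/ (postalveolar), /ʐ/ (retroflex), /ʑ/ (alveolo-palatal), /ɣ/ (velar), /ʁ/ (uvular).
Gaps, from front to back: alveolar lacks voiced (/z/); alveolo-palatal lacks voiceless (/ɕ/).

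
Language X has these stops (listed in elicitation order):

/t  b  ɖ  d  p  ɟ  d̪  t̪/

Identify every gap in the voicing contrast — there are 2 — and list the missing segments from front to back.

bilabial: voiceless /p/, voiced /b/.
dental: voiceless /t̪/, voiced /d̪/.
alveolar: voiceless /t/, voiced /d/.
retroflex: voiceless —, voiced /ɖ/.
palatal: voiceless —, voiced /ɟ/.
Gaps, from front to back: retroflex lacks voiceless (/ʈ/); palatal lacks voiceless (/c/).

/ʈ/, /c/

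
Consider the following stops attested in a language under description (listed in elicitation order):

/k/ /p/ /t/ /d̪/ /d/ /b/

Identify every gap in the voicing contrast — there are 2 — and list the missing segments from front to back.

place of articulation  voiceless  voiced  
bilabial          p         b       
dental            —         d̪      
alveolar          t         d       
velar             k         —       
Gaps, from front to back: dental lacks voiceless (/t̪/); velar lacks voiced (/ɡ/).

/t̪/, /ɡ/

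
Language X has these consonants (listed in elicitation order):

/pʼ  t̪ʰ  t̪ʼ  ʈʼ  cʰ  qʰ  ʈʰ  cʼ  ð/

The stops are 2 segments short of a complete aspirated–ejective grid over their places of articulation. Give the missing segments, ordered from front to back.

/pʰ/, /qʼ/

Aspirated: /t̪ʰ/ (dental), /ʈʰ/ (retroflex), /cʰ/ (palatal), /qʰ/ (uvular).
Ejective: /pʼ/ (bilabial), /t̪ʼ/ (dental), /ʈʼ/ (retroflex), /cʼ/ (palatal).
Gaps, from front to back: bilabial lacks aspirated (/pʰ/); uvular lacks ejective (/qʼ/).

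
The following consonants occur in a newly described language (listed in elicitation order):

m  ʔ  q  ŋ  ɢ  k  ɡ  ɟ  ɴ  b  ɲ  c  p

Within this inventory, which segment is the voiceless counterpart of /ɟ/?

/c/

/ɟ/ is a voiced palatal stop.
The voiceless counterpart is a voiceless palatal stop — in this inventory, /c/.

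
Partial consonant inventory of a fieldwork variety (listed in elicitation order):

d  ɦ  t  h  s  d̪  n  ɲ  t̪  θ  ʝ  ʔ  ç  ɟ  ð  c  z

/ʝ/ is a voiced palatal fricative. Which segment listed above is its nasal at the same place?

The nasal at the same place is a palatal nasal — in this inventory, /ɲ/.

/ɲ/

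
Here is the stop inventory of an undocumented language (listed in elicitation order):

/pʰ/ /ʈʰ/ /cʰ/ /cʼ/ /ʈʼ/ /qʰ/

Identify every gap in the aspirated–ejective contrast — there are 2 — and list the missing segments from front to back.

bilabial: aspirated /pʰ/, ejective —.
retroflex: aspirated /ʈʰ/, ejective /ʈʼ/.
palatal: aspirated /cʰ/, ejective /cʼ/.
uvular: aspirated /qʰ/, ejective —.
Gaps, from front to back: bilabial lacks ejective (/pʼ/); uvular lacks ejective (/qʼ/).

/pʼ/, /qʼ/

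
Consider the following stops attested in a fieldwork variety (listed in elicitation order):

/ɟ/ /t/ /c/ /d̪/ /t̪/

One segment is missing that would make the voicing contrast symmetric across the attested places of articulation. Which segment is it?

Voiceless: /t̪/ (dental), /t/ (alveolar), /c/ (palatal).
Voiced: /d̪/ (dental), /ɟ/ (palatal).
The alveolar row has no voiced member, so the gap is the voiced alveolar stop /d/.

/d/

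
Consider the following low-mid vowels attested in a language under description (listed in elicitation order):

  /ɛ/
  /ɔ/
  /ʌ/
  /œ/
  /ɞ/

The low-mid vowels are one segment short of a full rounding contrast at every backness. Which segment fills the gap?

backness          unrounded  rounded 
front             ɛ         œ       
central           —         ɞ       
back              ʌ         ɔ       
The central row has no unrounded member, so the gap is the central unrounded vowel /ɜ/.

/ɜ/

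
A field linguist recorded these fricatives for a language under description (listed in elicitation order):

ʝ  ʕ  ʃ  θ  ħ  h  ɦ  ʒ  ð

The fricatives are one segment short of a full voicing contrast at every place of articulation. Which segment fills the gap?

place of articulation  voiceless  voiced  
dental            θ         ð       
postalveolar      ʃ         ʒ       
palatal           —         ʝ       
pharyngeal        ħ         ʕ       
glottal           h         ɦ       
The palatal row has no voiceless member, so the gap is the voiceless palatal fricative /ç/.

/ç/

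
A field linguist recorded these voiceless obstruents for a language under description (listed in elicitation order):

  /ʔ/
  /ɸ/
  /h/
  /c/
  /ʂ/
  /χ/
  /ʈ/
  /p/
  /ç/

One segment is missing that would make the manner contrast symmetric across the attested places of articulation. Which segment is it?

bilabial: stop /p/, fricative /ɸ/.
retroflex: stop /ʈ/, fricative /ʂ/.
palatal: stop /c/, fricative /ç/.
uvular: stop —, fricative /χ/.
glottal: stop /ʔ/, fricative /h/.
The uvular row has no stop member, so the gap is the uvular stop /q/.

/q/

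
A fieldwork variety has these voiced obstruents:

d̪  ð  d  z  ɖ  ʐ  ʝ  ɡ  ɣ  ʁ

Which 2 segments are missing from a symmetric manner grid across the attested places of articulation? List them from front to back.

/ɟ/, /ɢ/

place of articulation  stop      fricative
dental            d̪        ð       
alveolar          d         z       
retroflex         ɖ         ʐ       
palatal           —         ʝ       
velar             ɡ         ɣ       
uvular            —         ʁ       
Gaps, from front to back: palatal lacks stop (/ɟ/); uvular lacks stop (/ɢ/).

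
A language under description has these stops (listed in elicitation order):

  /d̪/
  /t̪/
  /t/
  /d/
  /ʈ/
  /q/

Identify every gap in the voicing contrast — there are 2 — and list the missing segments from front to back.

Voiceless: /t̪/ (dental), /t/ (alveolar), /ʈ/ (retroflex), /q/ (uvular).
Voiced: /d̪/ (dental), /d/ (alveolar).
Gaps, from front to back: retroflex lacks voiced (/ɖ/); uvular lacks voiced (/ɢ/).

/ɖ/, /ɢ/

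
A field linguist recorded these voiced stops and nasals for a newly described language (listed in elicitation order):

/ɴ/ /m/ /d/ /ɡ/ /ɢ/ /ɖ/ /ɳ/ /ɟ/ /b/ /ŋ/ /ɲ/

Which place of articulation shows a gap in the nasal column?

alveolar

Oral stop: /b/ (bilabial), /d/ (alveolar), /ɖ/ (retroflex), /ɟ/ (palatal), /ɡ/ (velar), /ɢ/ (uvular).
Nasal: /m/ (bilabial), /ɳ/ (retroflex), /ɲ/ (palatal), /ŋ/ (velar), /ɴ/ (uvular).
Every place of articulation has a nasal member except alveolar, where /n/ would be expected.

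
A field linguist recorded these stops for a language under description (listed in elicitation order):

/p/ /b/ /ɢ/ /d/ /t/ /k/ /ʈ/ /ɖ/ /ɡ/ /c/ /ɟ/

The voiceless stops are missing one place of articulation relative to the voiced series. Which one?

uvular

Voiceless: /p/ (bilabial), /t/ (alveolar), /ʈ/ (retroflex), /c/ (palatal), /k/ (velar).
Voiced: /b/ (bilabial), /d/ (alveolar), /ɖ/ (retroflex), /ɟ/ (palatal), /ɡ/ (velar), /ɢ/ (uvular).
Every place of articulation has a voiceless member except uvular, where /q/ would be expected.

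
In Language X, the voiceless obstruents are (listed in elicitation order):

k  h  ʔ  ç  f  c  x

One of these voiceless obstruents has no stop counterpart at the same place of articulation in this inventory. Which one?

/f/

Palatal: /c/ ~ /ç/
Velar: /k/ ~ /x/
Glottal: /ʔ/ ~ /h/
Labiodental: only /f/ (fricative); no stop partner.
So /f/ is the unpaired segment.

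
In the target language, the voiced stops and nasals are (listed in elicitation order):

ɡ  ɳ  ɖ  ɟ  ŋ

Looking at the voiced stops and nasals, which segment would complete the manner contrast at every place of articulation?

retroflex: oral stop /ɖ/, nasal /ɳ/.
palatal: oral stop /ɟ/, nasal —.
velar: oral stop /ɡ/, nasal /ŋ/.
The palatal row has no nasal member, so the gap is the palatal nasal /ɲ/.

/ɲ/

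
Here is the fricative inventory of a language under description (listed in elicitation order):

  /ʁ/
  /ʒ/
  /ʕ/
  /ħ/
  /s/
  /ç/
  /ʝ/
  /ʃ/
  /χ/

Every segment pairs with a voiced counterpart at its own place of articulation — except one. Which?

Postalveolar: /ʃ/ ~ /ʒ/
Palatal: /ç/ ~ /ʝ/
Uvular: /χ/ ~ /ʁ/
Pharyngeal: /ħ/ ~ /ʕ/
Alveolar: only /s/ (voiceless); no voiced partner.
So /s/ is the unpaired segment.

/s/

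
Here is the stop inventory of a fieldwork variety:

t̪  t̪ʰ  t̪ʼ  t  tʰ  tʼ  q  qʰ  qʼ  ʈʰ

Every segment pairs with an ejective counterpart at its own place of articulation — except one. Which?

/ʈʰ/

Dental: /t̪/ ~ /t̪ʰ/ ~ /t̪ʼ/
Alveolar: /t/ ~ /tʰ/ ~ /tʼ/
Uvular: /q/ ~ /qʰ/ ~ /qʼ/
Retroflex: only /ʈʰ/ (aspirated); no ejective partner.
So /ʈʰ/ is the unpaired segment.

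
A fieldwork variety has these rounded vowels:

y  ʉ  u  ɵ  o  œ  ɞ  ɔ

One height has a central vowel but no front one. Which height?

high-mid

height            front     central   back    
high              y         ʉ         u       
high-mid          —         ɵ         o       
low-mid           œ         ɞ         ɔ       
Every height has a front member except high-mid, where /ø/ would be expected.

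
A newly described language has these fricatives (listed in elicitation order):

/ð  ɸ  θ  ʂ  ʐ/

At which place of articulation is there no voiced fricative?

Voiceless: /ɸ/ (bilabial), /θ/ (dental), /ʂ/ (retroflex).
Voiced: /ð/ (dental), /ʐ/ (retroflex).
Every place of articulation has a voiced member except bilabial, where /β/ would be expected.

bilabial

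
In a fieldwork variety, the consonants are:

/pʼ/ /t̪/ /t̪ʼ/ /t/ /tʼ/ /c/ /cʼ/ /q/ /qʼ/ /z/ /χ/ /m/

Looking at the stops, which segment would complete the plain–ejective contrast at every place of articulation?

/p/

Plain: /t̪/ (dental), /t/ (alveolar), /c/ (palatal), /q/ (uvular).
Ejective: /pʼ/ (bilabial), /t̪ʼ/ (dental), /tʼ/ (alveolar), /cʼ/ (palatal), /qʼ/ (uvular).
The bilabial row has no plain member, so the gap is the plain bilabial stop /p/.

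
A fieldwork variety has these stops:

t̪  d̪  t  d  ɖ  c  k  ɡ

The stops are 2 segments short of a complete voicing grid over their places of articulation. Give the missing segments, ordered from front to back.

/ʈ/, /ɟ/

Voiceless: /t̪/ (dental), /t/ (alveolar), /c/ (palatal), /k/ (velar).
Voiced: /d̪/ (dental), /d/ (alveolar), /ɖ/ (retroflex), /ɡ/ (velar).
Gaps, from front to back: retroflex lacks voiceless (/ʈ/); palatal lacks voiced (/ɟ/).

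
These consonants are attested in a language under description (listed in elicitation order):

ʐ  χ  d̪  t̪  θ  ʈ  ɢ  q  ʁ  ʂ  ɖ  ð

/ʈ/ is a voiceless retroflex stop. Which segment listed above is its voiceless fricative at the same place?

The voiceless fricative at the same place is a voiceless retroflex fricative — in this inventory, /ʂ/.

/ʂ/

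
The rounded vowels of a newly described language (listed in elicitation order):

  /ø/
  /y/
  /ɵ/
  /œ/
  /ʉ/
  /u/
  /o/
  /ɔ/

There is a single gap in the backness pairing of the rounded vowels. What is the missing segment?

/ɞ/

height            front     central   back    
high              y         ʉ         u       
high-mid          ø         ɵ         o       
low-mid           œ         —         ɔ       
The low-mid row has no central member, so the gap is the low-mid central rounded vowel /ɞ/.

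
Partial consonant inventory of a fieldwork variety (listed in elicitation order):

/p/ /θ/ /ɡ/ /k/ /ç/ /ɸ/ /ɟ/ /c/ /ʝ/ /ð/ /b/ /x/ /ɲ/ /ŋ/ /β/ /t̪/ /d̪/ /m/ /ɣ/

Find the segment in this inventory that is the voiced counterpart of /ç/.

/ç/ is a voiceless palatal fricative.
The voiced counterpart is a voiced palatal fricative — in this inventory, /ʝ/.

/ʝ/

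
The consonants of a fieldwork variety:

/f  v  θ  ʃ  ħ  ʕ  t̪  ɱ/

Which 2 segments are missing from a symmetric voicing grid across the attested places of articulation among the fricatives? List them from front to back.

Voiceless: /f/ (labiodental), /θ/ (dental), /ʃ/ (postalveolar), /ħ/ (pharyngeal).
Voiced: /v/ (labiodental), /ʕ/ (pharyngeal).
Gaps, from front to back: dental lacks voiced (/ð/); postalveolar lacks voiced (/ʒ/).

/ð/, /ʒ/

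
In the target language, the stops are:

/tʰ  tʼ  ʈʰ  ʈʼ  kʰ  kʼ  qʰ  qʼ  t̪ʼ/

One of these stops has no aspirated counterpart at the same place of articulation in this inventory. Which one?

/t̪ʼ/

Alveolar: /tʰ/ ~ /tʼ/
Retroflex: /ʈʰ/ ~ /ʈʼ/
Velar: /kʰ/ ~ /kʼ/
Uvular: /qʰ/ ~ /qʼ/
Dental: only /t̪ʼ/ (ejective); no aspirated partner.
So /t̪ʼ/ is the unpaired segment.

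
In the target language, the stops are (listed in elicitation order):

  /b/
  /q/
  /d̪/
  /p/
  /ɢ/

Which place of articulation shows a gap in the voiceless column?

dental

Voiceless: /p/ (bilabial), /q/ (uvular).
Voiced: /b/ (bilabial), /d̪/ (dental), /ɢ/ (uvular).
Every place of articulation has a voiceless member except dental, where /t̪/ would be expected.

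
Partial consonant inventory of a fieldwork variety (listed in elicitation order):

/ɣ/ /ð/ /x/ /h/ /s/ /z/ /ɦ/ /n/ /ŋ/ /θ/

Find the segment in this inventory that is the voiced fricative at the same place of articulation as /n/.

/n/ is an alveolar nasal.
The voiced fricative at the same place is a voiced alveolar fricative — in this inventory, /z/.

/z/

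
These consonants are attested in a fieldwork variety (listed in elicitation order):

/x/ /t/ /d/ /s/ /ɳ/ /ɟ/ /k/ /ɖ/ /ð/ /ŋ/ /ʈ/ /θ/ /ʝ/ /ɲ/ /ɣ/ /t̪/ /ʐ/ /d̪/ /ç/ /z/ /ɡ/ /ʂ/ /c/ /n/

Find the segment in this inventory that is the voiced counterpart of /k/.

/ɡ/

/k/ is a voiceless velar stop.
The voiced counterpart is a voiced velar stop — in this inventory, /ɡ/.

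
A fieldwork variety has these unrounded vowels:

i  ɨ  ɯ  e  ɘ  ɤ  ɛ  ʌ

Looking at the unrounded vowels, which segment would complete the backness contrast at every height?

Front: /i/ (high), /e/ (high-mid), /ɛ/ (low-mid).
Central: /ɨ/ (high), /ɘ/ (high-mid).
Back: /ɯ/ (high), /ɤ/ (high-mid), /ʌ/ (low-mid).
The low-mid row has no central member, so the gap is the low-mid central unrounded vowel /ɜ/.

/ɜ/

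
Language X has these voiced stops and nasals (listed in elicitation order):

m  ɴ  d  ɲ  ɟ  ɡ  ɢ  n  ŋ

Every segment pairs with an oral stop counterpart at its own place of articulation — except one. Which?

Alveolar: /d/ ~ /n/
Palatal: /ɟ/ ~ /ɲ/
Velar: /ɡ/ ~ /ŋ/
Uvular: /ɢ/ ~ /ɴ/
Bilabial: only /m/ (nasal); no oral stop partner.
So /m/ is the unpaired segment.

/m/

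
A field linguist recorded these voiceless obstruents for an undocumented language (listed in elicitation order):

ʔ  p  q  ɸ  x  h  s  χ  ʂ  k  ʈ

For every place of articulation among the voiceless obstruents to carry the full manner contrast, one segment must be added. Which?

/t/

Stop: /p/ (bilabial), /ʈ/ (retroflex), /k/ (velar), /q/ (uvular), /ʔ/ (glottal).
Fricative: /ɸ/ (bilabial), /s/ (alveolar), /ʂ/ (retroflex), /x/ (velar), /χ/ (uvular), /h/ (glottal).
The alveolar row has no stop member, so the gap is the alveolar stop /t/.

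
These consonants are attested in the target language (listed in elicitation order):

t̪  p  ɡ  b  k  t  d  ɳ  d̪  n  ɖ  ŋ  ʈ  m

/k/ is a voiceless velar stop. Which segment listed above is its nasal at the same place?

/ŋ/

The nasal at the same place is a velar nasal — in this inventory, /ŋ/.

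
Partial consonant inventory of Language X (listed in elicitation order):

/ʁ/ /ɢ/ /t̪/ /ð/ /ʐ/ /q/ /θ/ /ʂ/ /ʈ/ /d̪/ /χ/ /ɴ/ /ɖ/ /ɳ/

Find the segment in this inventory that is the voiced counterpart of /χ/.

/χ/ is a voiceless uvular fricative.
The voiced counterpart is a voiced uvular fricative — in this inventory, /ʁ/.

/ʁ/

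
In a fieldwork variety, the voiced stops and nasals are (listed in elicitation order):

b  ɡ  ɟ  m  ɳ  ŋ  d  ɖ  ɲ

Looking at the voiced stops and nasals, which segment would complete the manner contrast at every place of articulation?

bilabial: oral stop /b/, nasal /m/.
alveolar: oral stop /d/, nasal —.
retroflex: oral stop /ɖ/, nasal /ɳ/.
palatal: oral stop /ɟ/, nasal /ɲ/.
velar: oral stop /ɡ/, nasal /ŋ/.
The alveolar row has no nasal member, so the gap is the alveolar nasal /n/.

/n/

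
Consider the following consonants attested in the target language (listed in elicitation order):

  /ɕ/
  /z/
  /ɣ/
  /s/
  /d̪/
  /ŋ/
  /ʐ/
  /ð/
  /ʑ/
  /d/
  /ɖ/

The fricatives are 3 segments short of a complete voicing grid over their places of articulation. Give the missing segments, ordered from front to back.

dental: voiceless —, voiced /ð/.
alveolar: voiceless /s/, voiced /z/.
retroflex: voiceless —, voiced /ʐ/.
alveolo-palatal: voiceless /ɕ/, voiced /ʑ/.
velar: voiceless —, voiced /ɣ/.
Gaps, from front to back: dental lacks voiceless (/θ/); retroflex lacks voiceless (/ʂ/); velar lacks voiceless (/x/).

/θ/, /ʂ/, /x/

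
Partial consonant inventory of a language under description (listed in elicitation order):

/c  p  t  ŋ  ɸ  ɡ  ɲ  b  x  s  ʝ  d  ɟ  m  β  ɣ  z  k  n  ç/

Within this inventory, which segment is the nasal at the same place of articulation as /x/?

/x/ is a voiceless velar fricative.
The nasal at the same place is a velar nasal — in this inventory, /ŋ/.

/ŋ/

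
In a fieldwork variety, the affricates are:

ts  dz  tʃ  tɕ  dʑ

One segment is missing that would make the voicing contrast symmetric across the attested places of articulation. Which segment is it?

alveolar: voiceless /ts/, voiced /dz/.
postalveolar: voiceless /tʃ/, voiced —.
alveolo-palatal: voiceless /tɕ/, voiced /dʑ/.
The postalveolar row has no voiced member, so the gap is the voiced postalveolar affricate /dʒ/.

/dʒ/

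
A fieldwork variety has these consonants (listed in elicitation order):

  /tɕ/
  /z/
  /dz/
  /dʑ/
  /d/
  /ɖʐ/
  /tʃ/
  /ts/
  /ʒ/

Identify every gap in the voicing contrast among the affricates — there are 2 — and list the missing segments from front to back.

Voiceless: /ts/ (alveolar), /tʃ/ (postalveolar), /tɕ/ (alveolo-palatal).
Voiced: /dz/ (alveolar), /ɖʐ/ (retroflex), /dʑ/ (alveolo-palatal).
Gaps, from front to back: postalveolar lacks voiced (/dʒ/); retroflex lacks voiceless (/ʈʂ/).

/dʒ/, /ʈʂ/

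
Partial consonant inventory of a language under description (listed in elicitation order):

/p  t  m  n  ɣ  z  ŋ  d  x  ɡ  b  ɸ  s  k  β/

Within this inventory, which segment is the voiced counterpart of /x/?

/ɣ/

/x/ is a voiceless velar fricative.
The voiced counterpart is a voiced velar fricative — in this inventory, /ɣ/.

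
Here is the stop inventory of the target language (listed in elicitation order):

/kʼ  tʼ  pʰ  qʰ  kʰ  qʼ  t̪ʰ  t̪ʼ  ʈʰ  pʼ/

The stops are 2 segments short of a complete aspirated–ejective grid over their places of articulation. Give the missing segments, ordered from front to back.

/tʰ/, /ʈʼ/

bilabial: aspirated /pʰ/, ejective /pʼ/.
dental: aspirated /t̪ʰ/, ejective /t̪ʼ/.
alveolar: aspirated —, ejective /tʼ/.
retroflex: aspirated /ʈʰ/, ejective —.
velar: aspirated /kʰ/, ejective /kʼ/.
uvular: aspirated /qʰ/, ejective /qʼ/.
Gaps, from front to back: alveolar lacks aspirated (/tʰ/); retroflex lacks ejective (/ʈʼ/).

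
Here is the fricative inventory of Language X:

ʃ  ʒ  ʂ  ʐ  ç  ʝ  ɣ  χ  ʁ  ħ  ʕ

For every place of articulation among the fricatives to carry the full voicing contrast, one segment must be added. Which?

place of articulation  voiceless  voiced  
postalveolar      ʃ         ʒ       
retroflex         ʂ         ʐ       
palatal           ç         ʝ       
velar             —         ɣ       
uvular            χ         ʁ       
pharyngeal        ħ         ʕ       
The velar row has no voiceless member, so the gap is the voiceless velar fricative /x/.

/x/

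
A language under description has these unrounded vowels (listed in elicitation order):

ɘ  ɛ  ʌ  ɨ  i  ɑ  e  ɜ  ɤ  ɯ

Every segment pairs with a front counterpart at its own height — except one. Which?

/ɑ/

High: /i/ ~ /ɨ/ ~ /ɯ/
High-mid: /e/ ~ /ɘ/ ~ /ɤ/
Low-mid: /ɛ/ ~ /ɜ/ ~ /ʌ/
Low: only /ɑ/ (back); no front partner.
So /ɑ/ is the unpaired segment.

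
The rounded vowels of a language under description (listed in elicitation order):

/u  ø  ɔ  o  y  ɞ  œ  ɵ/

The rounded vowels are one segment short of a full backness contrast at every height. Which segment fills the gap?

/ʉ/

high: front /y/, central —, back /u/.
high-mid: front /ø/, central /ɵ/, back /o/.
low-mid: front /œ/, central /ɞ/, back /ɔ/.
The high row has no central member, so the gap is the high central rounded vowel /ʉ/.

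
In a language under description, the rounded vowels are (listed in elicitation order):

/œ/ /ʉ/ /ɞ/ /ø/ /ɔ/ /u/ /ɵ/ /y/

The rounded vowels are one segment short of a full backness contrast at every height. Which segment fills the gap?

/o/

high: front /y/, central /ʉ/, back /u/.
high-mid: front /ø/, central /ɵ/, back —.
low-mid: front /œ/, central /ɞ/, back /ɔ/.
The high-mid row has no back member, so the gap is the high-mid back rounded vowel /o/.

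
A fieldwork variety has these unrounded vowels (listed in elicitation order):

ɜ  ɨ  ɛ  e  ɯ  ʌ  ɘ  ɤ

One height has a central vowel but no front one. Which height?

Front: /e/ (high-mid), /ɛ/ (low-mid).
Central: /ɨ/ (high), /ɘ/ (high-mid), /ɜ/ (low-mid).
Back: /ɯ/ (high), /ɤ/ (high-mid), /ʌ/ (low-mid).
Every height has a front member except high, where /i/ would be expected.

high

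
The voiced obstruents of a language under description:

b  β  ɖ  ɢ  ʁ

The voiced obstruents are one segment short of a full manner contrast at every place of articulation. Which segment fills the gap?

/ʐ/

bilabial: stop /b/, fricative /β/.
retroflex: stop /ɖ/, fricative —.
uvular: stop /ɢ/, fricative /ʁ/.
The retroflex row has no fricative member, so the gap is the retroflex fricative /ʐ/.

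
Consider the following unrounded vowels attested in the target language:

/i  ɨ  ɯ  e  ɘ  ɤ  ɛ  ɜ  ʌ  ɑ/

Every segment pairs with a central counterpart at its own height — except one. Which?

High: /i/ ~ /ɨ/ ~ /ɯ/
High-mid: /e/ ~ /ɘ/ ~ /ɤ/
Low-mid: /ɛ/ ~ /ɜ/ ~ /ʌ/
Low: only /ɑ/ (back); no central partner.
So /ɑ/ is the unpaired segment.

/ɑ/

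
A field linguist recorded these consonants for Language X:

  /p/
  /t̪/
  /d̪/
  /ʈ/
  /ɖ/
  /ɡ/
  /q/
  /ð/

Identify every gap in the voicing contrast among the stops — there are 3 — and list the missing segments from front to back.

bilabial: voiceless /p/, voiced —.
dental: voiceless /t̪/, voiced /d̪/.
retroflex: voiceless /ʈ/, voiced /ɖ/.
velar: voiceless —, voiced /ɡ/.
uvular: voiceless /q/, voiced —.
Gaps, from front to back: bilabial lacks voiced (/b/); velar lacks voiceless (/k/); uvular lacks voiced (/ɢ/).

/b/, /k/, /ɢ/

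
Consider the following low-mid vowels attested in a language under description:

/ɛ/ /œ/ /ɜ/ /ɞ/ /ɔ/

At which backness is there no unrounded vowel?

front: unrounded /ɛ/, rounded /œ/.
central: unrounded /ɜ/, rounded /ɞ/.
back: unrounded —, rounded /ɔ/.
Every backness has an unrounded member except back, where /ʌ/ would be expected.

back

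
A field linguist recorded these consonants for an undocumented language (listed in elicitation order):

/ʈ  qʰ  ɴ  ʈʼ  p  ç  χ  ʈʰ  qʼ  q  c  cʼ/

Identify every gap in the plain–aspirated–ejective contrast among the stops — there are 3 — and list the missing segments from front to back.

bilabial: plain /p/, aspirated —, ejective —.
retroflex: plain /ʈ/, aspirated /ʈʰ/, ejective /ʈʼ/.
palatal: plain /c/, aspirated —, ejective /cʼ/.
uvular: plain /q/, aspirated /qʰ/, ejective /qʼ/.
Gaps, from front to back: bilabial lacks aspirated (/pʰ/); bilabial lacks ejective (/pʼ/); palatal lacks aspirated (/cʰ/).

/pʰ/, /pʼ/, /cʰ/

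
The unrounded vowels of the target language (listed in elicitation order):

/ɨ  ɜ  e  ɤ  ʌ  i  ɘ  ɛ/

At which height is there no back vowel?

high

Front: /i/ (high), /e/ (high-mid), /ɛ/ (low-mid).
Central: /ɨ/ (high), /ɘ/ (high-mid), /ɜ/ (low-mid).
Back: /ɤ/ (high-mid), /ʌ/ (low-mid).
Every height has a back member except high, where /ɯ/ would be expected.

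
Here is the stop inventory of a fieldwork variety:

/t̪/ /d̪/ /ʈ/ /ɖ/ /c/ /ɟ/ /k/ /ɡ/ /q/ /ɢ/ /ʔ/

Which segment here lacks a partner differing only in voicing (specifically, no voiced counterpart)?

/ʔ/

Dental: /t̪/ ~ /d̪/
Retroflex: /ʈ/ ~ /ɖ/
Palatal: /c/ ~ /ɟ/
Velar: /k/ ~ /ɡ/
Uvular: /q/ ~ /ɢ/
Glottal: only /ʔ/ (voiceless); no voiced partner.
So /ʔ/ is the unpaired segment.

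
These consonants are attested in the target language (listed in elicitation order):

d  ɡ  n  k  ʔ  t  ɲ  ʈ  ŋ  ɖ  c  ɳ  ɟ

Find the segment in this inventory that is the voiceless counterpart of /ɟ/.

/c/

/ɟ/ is a voiced palatal stop.
The voiceless counterpart is a voiceless palatal stop — in this inventory, /c/.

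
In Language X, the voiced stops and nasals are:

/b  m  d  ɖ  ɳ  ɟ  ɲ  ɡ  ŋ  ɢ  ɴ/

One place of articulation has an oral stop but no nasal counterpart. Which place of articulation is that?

alveolar

place of articulation  oral stop  nasal   
bilabial          b         m       
alveolar          d         —       
retroflex         ɖ         ɳ       
palatal           ɟ         ɲ       
velar             ɡ         ŋ       
uvular            ɢ         ɴ       
Every place of articulation has a nasal member except alveolar, where /n/ would be expected.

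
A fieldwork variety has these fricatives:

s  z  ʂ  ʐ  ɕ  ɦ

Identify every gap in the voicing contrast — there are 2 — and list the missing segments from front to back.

place of articulation  voiceless  voiced  
alveolar          s         z       
retroflex         ʂ         ʐ       
alveolo-palatal   ɕ         —       
glottal           —         ɦ       
Gaps, from front to back: alveolo-palatal lacks voiced (/ʑ/); glottal lacks voiceless (/h/).

/ʑ/, /h/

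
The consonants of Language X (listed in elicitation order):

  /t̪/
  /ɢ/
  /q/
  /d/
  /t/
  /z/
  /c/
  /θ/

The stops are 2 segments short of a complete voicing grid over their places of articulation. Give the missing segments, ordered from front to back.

/d̪/, /ɟ/

Voiceless: /t̪/ (dental), /t/ (alveolar), /c/ (palatal), /q/ (uvular).
Voiced: /d/ (alveolar), /ɢ/ (uvular).
Gaps, from front to back: dental lacks voiced (/d̪/); palatal lacks voiced (/ɟ/).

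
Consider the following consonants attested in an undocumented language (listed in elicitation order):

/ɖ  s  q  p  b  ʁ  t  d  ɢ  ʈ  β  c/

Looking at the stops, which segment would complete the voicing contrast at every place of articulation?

/ɟ/

Voiceless: /p/ (bilabial), /t/ (alveolar), /ʈ/ (retroflex), /c/ (palatal), /q/ (uvular).
Voiced: /b/ (bilabial), /d/ (alveolar), /ɖ/ (retroflex), /ɢ/ (uvular).
The palatal row has no voiced member, so the gap is the voiced palatal stop /ɟ/.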